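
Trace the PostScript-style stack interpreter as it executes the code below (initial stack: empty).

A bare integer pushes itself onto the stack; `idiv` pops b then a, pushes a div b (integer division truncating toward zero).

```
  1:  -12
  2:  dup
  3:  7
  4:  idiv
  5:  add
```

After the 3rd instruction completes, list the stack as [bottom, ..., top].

-12 -> [-12]
dup -> [-12, -12]
7   -> [-12, -12, 7]

[-12, -12, 7]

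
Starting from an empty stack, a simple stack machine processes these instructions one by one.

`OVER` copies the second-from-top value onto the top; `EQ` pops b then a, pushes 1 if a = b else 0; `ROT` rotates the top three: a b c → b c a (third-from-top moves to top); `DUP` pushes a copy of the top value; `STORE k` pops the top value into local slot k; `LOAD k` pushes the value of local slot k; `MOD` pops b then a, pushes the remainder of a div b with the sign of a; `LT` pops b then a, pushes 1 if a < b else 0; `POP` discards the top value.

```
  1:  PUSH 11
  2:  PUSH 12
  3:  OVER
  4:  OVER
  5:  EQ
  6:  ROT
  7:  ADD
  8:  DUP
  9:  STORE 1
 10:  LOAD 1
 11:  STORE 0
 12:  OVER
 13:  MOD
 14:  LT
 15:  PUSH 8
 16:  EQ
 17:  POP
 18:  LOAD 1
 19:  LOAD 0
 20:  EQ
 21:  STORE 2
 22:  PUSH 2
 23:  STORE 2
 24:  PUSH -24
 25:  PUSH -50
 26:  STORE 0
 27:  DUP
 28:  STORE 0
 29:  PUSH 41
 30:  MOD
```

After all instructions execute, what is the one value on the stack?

PUSH 11  : [11]
PUSH 12  : [11, 12]
OVER     : [11, 12, 11]
OVER     : [11, 12, 11, 12]
EQ       : [11, 12, 0]
ROT      : [12, 0, 11]
ADD      : [12, 11]
DUP      : [12, 11, 11]
STORE 1  : [12, 11]
LOAD 1   : [12, 11, 11]
STORE 0  : [12, 11]
OVER     : [12, 11, 12]
MOD      : [12, 11]
LT       : [0]
PUSH 8   : [0, 8]
EQ       : [0]
POP      : []
LOAD 1   : [11]
LOAD 0   : [11, 11]
EQ       : [1]
STORE 2  : []
PUSH 2   : [2]
STORE 2  : []
PUSH -24 : [-24]
PUSH -50 : [-24, -50]
STORE 0  : [-24]
DUP      : [-24, -24]
STORE 0  : [-24]
PUSH 41  : [-24, 41]
MOD      : [-24]

-24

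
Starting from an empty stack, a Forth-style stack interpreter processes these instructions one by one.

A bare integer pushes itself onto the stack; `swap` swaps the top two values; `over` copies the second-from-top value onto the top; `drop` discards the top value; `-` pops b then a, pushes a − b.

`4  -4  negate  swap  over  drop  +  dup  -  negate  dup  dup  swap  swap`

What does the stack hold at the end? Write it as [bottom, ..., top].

4      : [4]
-4     : [4, -4]
negate : [4, 4]
swap   : [4, 4]
over   : [4, 4, 4]
drop   : [4, 4]
+      : [8]
dup    : [8, 8]
-      : [0]
negate : [0]
dup    : [0, 0]
dup    : [0, 0, 0]
swap   : [0, 0, 0]
swap   : [0, 0, 0]

[0, 0, 0]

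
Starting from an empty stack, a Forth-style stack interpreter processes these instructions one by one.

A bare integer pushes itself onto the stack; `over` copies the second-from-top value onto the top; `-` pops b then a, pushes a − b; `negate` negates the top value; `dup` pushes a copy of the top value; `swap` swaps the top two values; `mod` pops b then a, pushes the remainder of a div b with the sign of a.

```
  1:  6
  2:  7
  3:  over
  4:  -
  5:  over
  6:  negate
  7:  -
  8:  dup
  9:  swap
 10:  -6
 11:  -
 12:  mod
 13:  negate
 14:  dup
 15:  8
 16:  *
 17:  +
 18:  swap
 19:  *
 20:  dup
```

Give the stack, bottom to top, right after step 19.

[-378]

6      -> 6
7      -> 6 7
over   -> 6 7 6
-      -> 6 1
over   -> 6 1 6
negate -> 6 1 -6
-      -> 6 7
dup    -> 6 7 7
swap   -> 6 7 7
-6     -> 6 7 7 -6
-      -> 6 7 13
mod    -> 6 7
negate -> 6 -7
dup    -> 6 -7 -7
8      -> 6 -7 -7 8
*      -> 6 -7 -56
+      -> 6 -63
swap   -> -63 6
*      -> -378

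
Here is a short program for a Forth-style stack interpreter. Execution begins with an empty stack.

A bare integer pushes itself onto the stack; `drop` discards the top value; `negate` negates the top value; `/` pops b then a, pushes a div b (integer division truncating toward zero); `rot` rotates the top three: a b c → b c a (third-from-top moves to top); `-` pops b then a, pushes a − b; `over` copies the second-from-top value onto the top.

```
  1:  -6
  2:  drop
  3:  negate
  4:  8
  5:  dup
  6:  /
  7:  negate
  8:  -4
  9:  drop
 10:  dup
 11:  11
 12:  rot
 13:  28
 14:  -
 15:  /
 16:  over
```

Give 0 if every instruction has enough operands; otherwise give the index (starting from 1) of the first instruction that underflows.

3

-6   -> [-6]
drop -> []
negate  — needs 1 operand, stack has 0 → underflow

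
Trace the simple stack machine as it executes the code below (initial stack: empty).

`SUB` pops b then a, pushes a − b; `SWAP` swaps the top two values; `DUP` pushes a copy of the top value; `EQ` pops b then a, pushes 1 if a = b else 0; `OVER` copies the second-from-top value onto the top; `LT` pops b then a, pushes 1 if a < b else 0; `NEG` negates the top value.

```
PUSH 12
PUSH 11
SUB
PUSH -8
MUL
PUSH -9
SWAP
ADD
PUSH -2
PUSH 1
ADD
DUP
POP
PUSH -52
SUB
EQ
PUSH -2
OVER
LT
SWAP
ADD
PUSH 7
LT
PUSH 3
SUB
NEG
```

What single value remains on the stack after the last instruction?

2

PUSH 12  : 12
PUSH 11  : 12 11
SUB      : 1
PUSH -8  : 1 -8
MUL      : -8
PUSH -9  : -8 -9
SWAP     : -9 -8
ADD      : -17
PUSH -2  : -17 -2
PUSH 1   : -17 -2 1
ADD      : -17 -1
DUP      : -17 -1 -1
POP      : -17 -1
PUSH -52 : -17 -1 -52
SUB      : -17 51
EQ       : 0
PUSH -2  : 0 -2
OVER     : 0 -2 0
LT       : 0 1
SWAP     : 1 0
ADD      : 1
PUSH 7   : 1 7
LT       : 1
PUSH 3   : 1 3
SUB      : -2
NEG      : 2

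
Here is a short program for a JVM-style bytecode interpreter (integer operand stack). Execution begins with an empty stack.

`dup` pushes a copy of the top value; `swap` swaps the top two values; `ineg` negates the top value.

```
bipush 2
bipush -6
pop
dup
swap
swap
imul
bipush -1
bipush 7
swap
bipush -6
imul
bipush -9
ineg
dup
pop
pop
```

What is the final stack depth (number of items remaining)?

3

bipush 2  : 2
bipush -6 : 2 -6
pop       : 2
dup       : 2 2
swap      : 2 2
swap      : 2 2
imul      : 4
bipush -1 : 4 -1
bipush 7  : 4 -1 7
swap      : 4 7 -1
bipush -6 : 4 7 -1 -6
imul      : 4 7 6
bipush -9 : 4 7 6 -9
ineg      : 4 7 6 9
dup       : 4 7 6 9 9
pop       : 4 7 6 9
pop       : 4 7 6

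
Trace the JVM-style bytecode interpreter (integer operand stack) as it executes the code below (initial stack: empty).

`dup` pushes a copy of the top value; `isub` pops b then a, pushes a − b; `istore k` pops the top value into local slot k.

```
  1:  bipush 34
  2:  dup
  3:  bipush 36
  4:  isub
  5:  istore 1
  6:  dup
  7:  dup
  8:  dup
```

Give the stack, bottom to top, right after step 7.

[34, 34, 34]

bipush 34  [34]
dup        [34, 34]
bipush 36  [34, 34, 36]
isub       [34, -2]
istore 1   [34]
dup        [34, 34]
dup        [34, 34, 34]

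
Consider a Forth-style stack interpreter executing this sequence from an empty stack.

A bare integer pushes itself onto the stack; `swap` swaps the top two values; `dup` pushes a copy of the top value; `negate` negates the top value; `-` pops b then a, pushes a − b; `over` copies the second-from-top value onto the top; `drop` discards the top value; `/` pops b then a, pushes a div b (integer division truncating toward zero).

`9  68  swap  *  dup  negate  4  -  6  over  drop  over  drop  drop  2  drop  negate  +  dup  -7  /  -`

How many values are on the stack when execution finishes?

1

9       [9]
68      [9, 68]
swap    [68, 9]
*       [612]
dup     [612, 612]
negate  [612, -612]
4       [612, -612, 4]
-       [612, -616]
6       [612, -616, 6]
over    [612, -616, 6, -616]
drop    [612, -616, 6]
over    [612, -616, 6, -616]
drop    [612, -616, 6]
drop    [612, -616]
2       [612, -616, 2]
drop    [612, -616]
negate  [612, 616]
+       [1228]
dup     [1228, 1228]
-7      [1228, 1228, -7]
/       [1228, -175]
-       [1403]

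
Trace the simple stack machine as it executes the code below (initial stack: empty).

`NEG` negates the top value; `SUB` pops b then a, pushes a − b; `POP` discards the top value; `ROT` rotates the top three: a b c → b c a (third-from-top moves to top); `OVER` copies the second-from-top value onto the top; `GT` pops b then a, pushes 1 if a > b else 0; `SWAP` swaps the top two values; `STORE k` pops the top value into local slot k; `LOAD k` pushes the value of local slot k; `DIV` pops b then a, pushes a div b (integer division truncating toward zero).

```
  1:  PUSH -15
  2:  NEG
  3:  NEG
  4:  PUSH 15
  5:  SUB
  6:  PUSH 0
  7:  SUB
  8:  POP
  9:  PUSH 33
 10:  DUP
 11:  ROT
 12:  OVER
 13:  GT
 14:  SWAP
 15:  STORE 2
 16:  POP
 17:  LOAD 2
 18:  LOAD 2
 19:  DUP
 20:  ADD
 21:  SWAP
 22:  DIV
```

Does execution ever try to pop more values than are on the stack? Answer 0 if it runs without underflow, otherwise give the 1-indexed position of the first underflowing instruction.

PUSH -15 : -15
NEG      : 15
NEG      : -15
PUSH 15  : -15 15
SUB      : -30
PUSH 0   : -30 0
SUB      : -30
POP      : (empty)
PUSH 33  : 33
DUP      : 33 33
ROT  — needs 3 operands, stack has 2 → underflow

11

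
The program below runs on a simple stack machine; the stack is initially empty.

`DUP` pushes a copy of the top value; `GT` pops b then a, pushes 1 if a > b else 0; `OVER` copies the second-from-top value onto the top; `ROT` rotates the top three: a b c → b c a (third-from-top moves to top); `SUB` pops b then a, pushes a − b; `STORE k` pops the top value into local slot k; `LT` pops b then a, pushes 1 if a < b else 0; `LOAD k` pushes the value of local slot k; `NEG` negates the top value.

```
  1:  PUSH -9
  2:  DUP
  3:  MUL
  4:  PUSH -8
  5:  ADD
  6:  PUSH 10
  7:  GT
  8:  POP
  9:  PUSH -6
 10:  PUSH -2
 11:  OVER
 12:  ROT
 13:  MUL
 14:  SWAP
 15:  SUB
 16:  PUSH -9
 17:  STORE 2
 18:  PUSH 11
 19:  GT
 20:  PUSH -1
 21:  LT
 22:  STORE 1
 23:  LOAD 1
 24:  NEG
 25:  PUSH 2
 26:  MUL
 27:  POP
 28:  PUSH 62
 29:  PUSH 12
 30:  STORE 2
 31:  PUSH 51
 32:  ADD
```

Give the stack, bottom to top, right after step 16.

[38, -9]

PUSH -9  [-9]
DUP      [-9, -9]
MUL      [81]
PUSH -8  [81, -8]
ADD      [73]
PUSH 10  [73, 10]
GT       [1]
POP      []
PUSH -6  [-6]
PUSH -2  [-6, -2]
OVER     [-6, -2, -6]
ROT      [-2, -6, -6]
MUL      [-2, 36]
SWAP     [36, -2]
SUB      [38]
PUSH -9  [38, -9]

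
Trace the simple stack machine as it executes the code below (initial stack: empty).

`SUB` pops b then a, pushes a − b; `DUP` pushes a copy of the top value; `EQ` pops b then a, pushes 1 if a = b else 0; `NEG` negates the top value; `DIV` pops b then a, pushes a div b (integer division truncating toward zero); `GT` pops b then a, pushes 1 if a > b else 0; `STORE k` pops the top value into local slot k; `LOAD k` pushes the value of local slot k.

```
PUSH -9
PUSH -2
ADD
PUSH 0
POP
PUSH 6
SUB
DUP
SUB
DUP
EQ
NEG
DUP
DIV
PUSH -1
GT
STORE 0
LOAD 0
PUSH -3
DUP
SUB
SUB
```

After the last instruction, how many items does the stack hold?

PUSH -9 → [-9]
PUSH -2 → [-9, -2]
ADD     → [-11]
PUSH 0  → [-11, 0]
POP     → [-11]
PUSH 6  → [-11, 6]
SUB     → [-17]
DUP     → [-17, -17]
SUB     → [0]
DUP     → [0, 0]
EQ      → [1]
NEG     → [-1]
DUP     → [-1, -1]
DIV     → [1]
PUSH -1 → [1, -1]
GT      → [1]
STORE 0 → []
LOAD 0  → [1]
PUSH -3 → [1, -3]
DUP     → [1, -3, -3]
SUB     → [1, 0]
SUB     → [1]

1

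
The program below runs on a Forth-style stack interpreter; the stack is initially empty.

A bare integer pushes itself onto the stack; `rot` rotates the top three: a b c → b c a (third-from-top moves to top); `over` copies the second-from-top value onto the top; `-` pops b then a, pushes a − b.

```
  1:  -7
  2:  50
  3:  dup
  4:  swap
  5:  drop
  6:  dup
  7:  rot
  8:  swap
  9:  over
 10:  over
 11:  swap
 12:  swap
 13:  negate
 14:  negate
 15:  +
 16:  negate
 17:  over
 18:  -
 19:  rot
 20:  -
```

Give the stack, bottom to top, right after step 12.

[50, -7, 50, -7, 50]

-7   -> [-7]
50   -> [-7, 50]
dup  -> [-7, 50, 50]
swap -> [-7, 50, 50]
drop -> [-7, 50]
dup  -> [-7, 50, 50]
rot  -> [50, 50, -7]
swap -> [50, -7, 50]
over -> [50, -7, 50, -7]
over -> [50, -7, 50, -7, 50]
swap -> [50, -7, 50, 50, -7]
swap -> [50, -7, 50, -7, 50]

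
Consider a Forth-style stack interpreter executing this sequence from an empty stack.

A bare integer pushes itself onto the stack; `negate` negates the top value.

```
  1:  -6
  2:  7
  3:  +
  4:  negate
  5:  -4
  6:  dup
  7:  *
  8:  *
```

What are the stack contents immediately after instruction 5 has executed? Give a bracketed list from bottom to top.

[-1, -4]

-6      [-6]
7       [-6, 7]
+       [1]
negate  [-1]
-4      [-1, -4]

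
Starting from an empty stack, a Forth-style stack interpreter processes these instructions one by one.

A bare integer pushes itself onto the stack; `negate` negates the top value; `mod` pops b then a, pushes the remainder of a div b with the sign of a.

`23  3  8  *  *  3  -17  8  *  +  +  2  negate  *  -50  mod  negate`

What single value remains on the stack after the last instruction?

38

23     → [23]
3      → [23, 3]
8      → [23, 3, 8]
*      → [23, 24]
*      → [552]
3      → [552, 3]
-17    → [552, 3, -17]
8      → [552, 3, -17, 8]
*      → [552, 3, -136]
+      → [552, -133]
+      → [419]
2      → [419, 2]
negate → [419, -2]
*      → [-838]
-50    → [-838, -50]
mod    → [-38]
negate → [38]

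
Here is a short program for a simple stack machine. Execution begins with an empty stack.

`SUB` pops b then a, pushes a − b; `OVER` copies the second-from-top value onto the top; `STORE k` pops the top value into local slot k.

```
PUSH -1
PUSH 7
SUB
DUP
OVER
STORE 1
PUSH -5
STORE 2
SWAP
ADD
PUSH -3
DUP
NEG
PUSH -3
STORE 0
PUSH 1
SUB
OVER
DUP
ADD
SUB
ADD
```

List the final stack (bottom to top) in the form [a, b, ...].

[-16, 5]

PUSH -1 : [-1]
PUSH 7  : [-1, 7]
SUB     : [-8]
DUP     : [-8, -8]
OVER    : [-8, -8, -8]
STORE 1 : [-8, -8]
PUSH -5 : [-8, -8, -5]
STORE 2 : [-8, -8]
SWAP    : [-8, -8]
ADD     : [-16]
PUSH -3 : [-16, -3]
DUP     : [-16, -3, -3]
NEG     : [-16, -3, 3]
PUSH -3 : [-16, -3, 3, -3]
STORE 0 : [-16, -3, 3]
PUSH 1  : [-16, -3, 3, 1]
SUB     : [-16, -3, 2]
OVER    : [-16, -3, 2, -3]
DUP     : [-16, -3, 2, -3, -3]
ADD     : [-16, -3, 2, -6]
SUB     : [-16, -3, 8]
ADD     : [-16, 5]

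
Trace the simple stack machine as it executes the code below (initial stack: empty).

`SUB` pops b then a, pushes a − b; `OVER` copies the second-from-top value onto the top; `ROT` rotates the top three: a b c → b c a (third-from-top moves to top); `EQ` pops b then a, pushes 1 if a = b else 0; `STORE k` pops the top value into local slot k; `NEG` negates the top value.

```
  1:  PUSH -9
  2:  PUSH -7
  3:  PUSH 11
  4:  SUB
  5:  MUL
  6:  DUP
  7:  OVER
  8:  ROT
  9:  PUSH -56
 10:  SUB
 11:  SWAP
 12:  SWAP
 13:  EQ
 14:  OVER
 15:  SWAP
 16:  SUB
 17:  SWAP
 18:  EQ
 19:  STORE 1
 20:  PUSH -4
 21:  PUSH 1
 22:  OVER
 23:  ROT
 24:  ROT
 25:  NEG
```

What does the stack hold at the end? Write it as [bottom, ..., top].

PUSH -9   [-9]
PUSH -7   [-9, -7]
PUSH 11   [-9, -7, 11]
SUB       [-9, -18]
MUL       [162]
DUP       [162, 162]
OVER      [162, 162, 162]
ROT       [162, 162, 162]
PUSH -56  [162, 162, 162, -56]
SUB       [162, 162, 218]
SWAP      [162, 218, 162]
SWAP      [162, 162, 218]
EQ        [162, 0]
OVER      [162, 0, 162]
SWAP      [162, 162, 0]
SUB       [162, 162]
SWAP      [162, 162]
EQ        [1]
STORE 1   []
PUSH -4   [-4]
PUSH 1    [-4, 1]
OVER      [-4, 1, -4]
ROT       [1, -4, -4]
ROT       [-4, -4, 1]
NEG       [-4, -4, -1]

[-4, -4, -1]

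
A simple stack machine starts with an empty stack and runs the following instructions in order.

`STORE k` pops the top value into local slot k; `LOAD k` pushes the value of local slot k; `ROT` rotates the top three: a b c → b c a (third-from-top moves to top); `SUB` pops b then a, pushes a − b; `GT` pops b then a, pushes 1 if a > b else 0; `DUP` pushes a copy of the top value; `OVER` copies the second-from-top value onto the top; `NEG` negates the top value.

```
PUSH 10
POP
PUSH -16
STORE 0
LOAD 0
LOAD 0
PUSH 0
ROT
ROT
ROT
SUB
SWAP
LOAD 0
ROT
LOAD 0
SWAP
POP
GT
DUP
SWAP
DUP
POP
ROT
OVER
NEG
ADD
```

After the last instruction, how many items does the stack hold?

PUSH 10  -> [10]
POP      -> []
PUSH -16 -> [-16]
STORE 0  -> []
LOAD 0   -> [-16]
LOAD 0   -> [-16, -16]
PUSH 0   -> [-16, -16, 0]
ROT      -> [-16, 0, -16]
ROT      -> [0, -16, -16]
ROT      -> [-16, -16, 0]
SUB      -> [-16, -16]
SWAP     -> [-16, -16]
LOAD 0   -> [-16, -16, -16]
ROT      -> [-16, -16, -16]
LOAD 0   -> [-16, -16, -16, -16]
SWAP     -> [-16, -16, -16, -16]
POP      -> [-16, -16, -16]
GT       -> [-16, 0]
DUP      -> [-16, 0, 0]
SWAP     -> [-16, 0, 0]
DUP      -> [-16, 0, 0, 0]
POP      -> [-16, 0, 0]
ROT      -> [0, 0, -16]
OVER     -> [0, 0, -16, 0]
NEG      -> [0, 0, -16, 0]
ADD      -> [0, 0, -16]

3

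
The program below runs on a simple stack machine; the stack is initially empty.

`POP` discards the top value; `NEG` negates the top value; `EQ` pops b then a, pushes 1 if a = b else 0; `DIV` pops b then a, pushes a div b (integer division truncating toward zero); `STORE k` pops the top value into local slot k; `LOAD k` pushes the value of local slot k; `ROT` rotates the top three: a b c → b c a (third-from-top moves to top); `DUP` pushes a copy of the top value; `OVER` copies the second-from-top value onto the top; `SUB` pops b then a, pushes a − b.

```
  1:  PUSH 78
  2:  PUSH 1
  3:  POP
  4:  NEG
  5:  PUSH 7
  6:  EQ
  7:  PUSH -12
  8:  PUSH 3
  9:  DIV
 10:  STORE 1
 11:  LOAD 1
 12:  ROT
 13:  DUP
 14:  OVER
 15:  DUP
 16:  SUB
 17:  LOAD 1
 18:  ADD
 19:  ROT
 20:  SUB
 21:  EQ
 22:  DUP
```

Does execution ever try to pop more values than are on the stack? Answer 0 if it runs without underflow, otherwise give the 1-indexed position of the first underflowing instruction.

PUSH 78  → [78]
PUSH 1   → [78, 1]
POP      → [78]
NEG      → [-78]
PUSH 7   → [-78, 7]
EQ       → [0]
PUSH -12 → [0, -12]
PUSH 3   → [0, -12, 3]
DIV      → [0, -4]
STORE 1  → [0]
LOAD 1   → [0, -4]
ROT  — needs 3 operands, stack has 2 → underflow

12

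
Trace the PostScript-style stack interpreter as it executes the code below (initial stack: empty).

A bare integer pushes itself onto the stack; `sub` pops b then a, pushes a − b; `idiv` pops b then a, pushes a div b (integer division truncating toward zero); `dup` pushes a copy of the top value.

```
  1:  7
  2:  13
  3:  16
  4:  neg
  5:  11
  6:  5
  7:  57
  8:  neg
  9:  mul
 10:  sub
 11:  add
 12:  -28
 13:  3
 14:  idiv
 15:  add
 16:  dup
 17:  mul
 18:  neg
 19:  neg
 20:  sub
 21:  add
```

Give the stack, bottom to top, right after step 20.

7     [7]
13    [7, 13]
16    [7, 13, 16]
neg   [7, 13, -16]
11    [7, 13, -16, 11]
5     [7, 13, -16, 11, 5]
57    [7, 13, -16, 11, 5, 57]
neg   [7, 13, -16, 11, 5, -57]
mul   [7, 13, -16, 11, -285]
sub   [7, 13, -16, 296]
add   [7, 13, 280]
-28   [7, 13, 280, -28]
3     [7, 13, 280, -28, 3]
idiv  [7, 13, 280, -9]
add   [7, 13, 271]
dup   [7, 13, 271, 271]
mul   [7, 13, 73441]
neg   [7, 13, -73441]
neg   [7, 13, 73441]
sub   [7, -73428]

[7, -73428]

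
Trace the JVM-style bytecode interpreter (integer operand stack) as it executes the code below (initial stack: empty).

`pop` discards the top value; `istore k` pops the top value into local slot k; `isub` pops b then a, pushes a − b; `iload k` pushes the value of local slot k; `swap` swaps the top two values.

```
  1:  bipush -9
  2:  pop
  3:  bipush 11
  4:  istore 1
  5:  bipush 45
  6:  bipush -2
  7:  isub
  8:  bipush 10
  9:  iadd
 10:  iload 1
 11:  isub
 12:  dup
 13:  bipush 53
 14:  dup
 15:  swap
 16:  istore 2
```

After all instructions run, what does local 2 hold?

bipush -9 : [-9]
pop       : []
bipush 11 : [11]
istore 1  : []
bipush 45 : [45]
bipush -2 : [45, -2]
isub      : [47]
bipush 10 : [47, 10]
iadd      : [57]
iload 1   : [57, 11]
isub      : [46]
dup       : [46, 46]
bipush 53 : [46, 46, 53]
dup       : [46, 46, 53, 53]
swap      : [46, 46, 53, 53]
istore 2  : [46, 46, 53]

53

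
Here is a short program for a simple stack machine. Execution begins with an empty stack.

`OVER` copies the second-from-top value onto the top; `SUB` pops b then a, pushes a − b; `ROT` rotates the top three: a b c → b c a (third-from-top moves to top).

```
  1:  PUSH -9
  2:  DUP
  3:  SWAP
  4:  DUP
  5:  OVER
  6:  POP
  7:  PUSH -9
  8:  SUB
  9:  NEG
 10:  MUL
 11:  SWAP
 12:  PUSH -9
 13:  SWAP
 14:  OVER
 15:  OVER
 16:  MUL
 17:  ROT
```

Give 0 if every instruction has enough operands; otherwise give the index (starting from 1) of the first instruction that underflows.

0

PUSH -9 : [-9]
DUP     : [-9, -9]
SWAP    : [-9, -9]
DUP     : [-9, -9, -9]
OVER    : [-9, -9, -9, -9]
POP     : [-9, -9, -9]
PUSH -9 : [-9, -9, -9, -9]
SUB     : [-9, -9, 0]
NEG     : [-9, -9, 0]
MUL     : [-9, 0]
SWAP    : [0, -9]
PUSH -9 : [0, -9, -9]
SWAP    : [0, -9, -9]
OVER    : [0, -9, -9, -9]
OVER    : [0, -9, -9, -9, -9]
MUL     : [0, -9, -9, 81]
ROT     : [0, -9, 81, -9]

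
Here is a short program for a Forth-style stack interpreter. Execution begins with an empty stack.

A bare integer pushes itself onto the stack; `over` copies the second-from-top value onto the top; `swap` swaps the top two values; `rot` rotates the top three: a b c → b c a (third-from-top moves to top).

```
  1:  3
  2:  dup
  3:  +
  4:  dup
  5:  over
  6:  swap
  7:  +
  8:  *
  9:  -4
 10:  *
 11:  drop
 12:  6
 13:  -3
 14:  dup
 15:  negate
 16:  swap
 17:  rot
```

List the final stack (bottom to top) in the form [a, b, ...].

3       3
dup     3 3
+       6
dup     6 6
over    6 6 6
swap    6 6 6
+       6 12
*       72
-4      72 -4
*       -288
drop    (empty)
6       6
-3      6 -3
dup     6 -3 -3
negate  6 -3 3
swap    6 3 -3
rot     3 -3 6

[3, -3, 6]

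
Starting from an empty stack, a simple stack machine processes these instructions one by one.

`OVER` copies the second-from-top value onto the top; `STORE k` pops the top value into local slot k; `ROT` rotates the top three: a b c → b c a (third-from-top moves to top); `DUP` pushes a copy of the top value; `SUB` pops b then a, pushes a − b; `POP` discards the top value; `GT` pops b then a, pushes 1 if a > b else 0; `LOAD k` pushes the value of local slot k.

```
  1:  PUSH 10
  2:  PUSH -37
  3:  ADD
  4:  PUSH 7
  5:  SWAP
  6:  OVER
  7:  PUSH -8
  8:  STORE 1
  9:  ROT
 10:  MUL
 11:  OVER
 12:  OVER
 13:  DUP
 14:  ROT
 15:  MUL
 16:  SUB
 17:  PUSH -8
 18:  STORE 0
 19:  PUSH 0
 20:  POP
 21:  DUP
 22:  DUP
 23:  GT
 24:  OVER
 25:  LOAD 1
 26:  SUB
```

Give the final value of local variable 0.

PUSH 10  -> [10]
PUSH -37 -> [10, -37]
ADD      -> [-27]
PUSH 7   -> [-27, 7]
SWAP     -> [7, -27]
OVER     -> [7, -27, 7]
PUSH -8  -> [7, -27, 7, -8]
STORE 1  -> [7, -27, 7]
ROT      -> [-27, 7, 7]
MUL      -> [-27, 49]
OVER     -> [-27, 49, -27]
OVER     -> [-27, 49, -27, 49]
DUP      -> [-27, 49, -27, 49, 49]
ROT      -> [-27, 49, 49, 49, -27]
MUL      -> [-27, 49, 49, -1323]
SUB      -> [-27, 49, 1372]
PUSH -8  -> [-27, 49, 1372, -8]
STORE 0  -> [-27, 49, 1372]
PUSH 0   -> [-27, 49, 1372, 0]
POP      -> [-27, 49, 1372]
DUP      -> [-27, 49, 1372, 1372]
DUP      -> [-27, 49, 1372, 1372, 1372]
GT       -> [-27, 49, 1372, 0]
OVER     -> [-27, 49, 1372, 0, 1372]
LOAD 1   -> [-27, 49, 1372, 0, 1372, -8]
SUB      -> [-27, 49, 1372, 0, 1380]

-8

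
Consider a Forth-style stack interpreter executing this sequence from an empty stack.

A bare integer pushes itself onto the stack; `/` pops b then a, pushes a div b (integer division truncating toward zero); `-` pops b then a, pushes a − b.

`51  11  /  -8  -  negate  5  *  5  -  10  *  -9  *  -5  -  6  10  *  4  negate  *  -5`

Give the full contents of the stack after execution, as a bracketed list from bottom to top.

51     -> [51]
11     -> [51, 11]
/      -> [4]
-8     -> [4, -8]
-      -> [12]
negate -> [-12]
5      -> [-12, 5]
*      -> [-60]
5      -> [-60, 5]
-      -> [-65]
10     -> [-65, 10]
*      -> [-650]
-9     -> [-650, -9]
*      -> [5850]
-5     -> [5850, -5]
-      -> [5855]
6      -> [5855, 6]
10     -> [5855, 6, 10]
*      -> [5855, 60]
4      -> [5855, 60, 4]
negate -> [5855, 60, -4]
*      -> [5855, -240]
-5     -> [5855, -240, -5]

[5855, -240, -5]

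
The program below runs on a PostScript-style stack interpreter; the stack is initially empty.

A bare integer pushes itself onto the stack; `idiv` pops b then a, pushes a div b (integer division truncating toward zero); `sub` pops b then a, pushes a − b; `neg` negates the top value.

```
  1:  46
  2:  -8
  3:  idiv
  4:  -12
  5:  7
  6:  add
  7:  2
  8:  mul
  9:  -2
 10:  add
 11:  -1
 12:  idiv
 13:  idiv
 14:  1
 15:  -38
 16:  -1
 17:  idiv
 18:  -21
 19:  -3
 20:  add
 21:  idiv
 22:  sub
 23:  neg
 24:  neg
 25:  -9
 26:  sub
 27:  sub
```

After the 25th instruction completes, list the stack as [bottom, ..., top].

[0, 2, -9]

46   : [46]
-8   : [46, -8]
idiv : [-5]
-12  : [-5, -12]
7    : [-5, -12, 7]
add  : [-5, -5]
2    : [-5, -5, 2]
mul  : [-5, -10]
-2   : [-5, -10, -2]
add  : [-5, -12]
-1   : [-5, -12, -1]
idiv : [-5, 12]
idiv : [0]
1    : [0, 1]
-38  : [0, 1, -38]
-1   : [0, 1, -38, -1]
idiv : [0, 1, 38]
-21  : [0, 1, 38, -21]
-3   : [0, 1, 38, -21, -3]
add  : [0, 1, 38, -24]
idiv : [0, 1, -1]
sub  : [0, 2]
neg  : [0, -2]
neg  : [0, 2]
-9   : [0, 2, -9]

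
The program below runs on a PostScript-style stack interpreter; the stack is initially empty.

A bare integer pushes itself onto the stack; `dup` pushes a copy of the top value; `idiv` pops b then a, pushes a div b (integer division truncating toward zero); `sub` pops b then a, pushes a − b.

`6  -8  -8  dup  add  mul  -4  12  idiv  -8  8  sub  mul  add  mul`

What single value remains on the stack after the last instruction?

768

6    → [6]
-8   → [6, -8]
-8   → [6, -8, -8]
dup  → [6, -8, -8, -8]
add  → [6, -8, -16]
mul  → [6, 128]
-4   → [6, 128, -4]
12   → [6, 128, -4, 12]
idiv → [6, 128, 0]
-8   → [6, 128, 0, -8]
8    → [6, 128, 0, -8, 8]
sub  → [6, 128, 0, -16]
mul  → [6, 128, 0]
add  → [6, 128]
mul  → [768]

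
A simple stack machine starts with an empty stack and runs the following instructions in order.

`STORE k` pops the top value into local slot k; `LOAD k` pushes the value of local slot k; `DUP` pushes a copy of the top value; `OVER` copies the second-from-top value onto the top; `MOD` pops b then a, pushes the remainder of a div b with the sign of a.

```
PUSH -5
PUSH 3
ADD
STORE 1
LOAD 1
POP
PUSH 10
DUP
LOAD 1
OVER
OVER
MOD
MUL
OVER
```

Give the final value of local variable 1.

-2

PUSH -5  [-5]
PUSH 3   [-5, 3]
ADD      [-2]
STORE 1  []
LOAD 1   [-2]
POP      []
PUSH 10  [10]
DUP      [10, 10]
LOAD 1   [10, 10, -2]
OVER     [10, 10, -2, 10]
OVER     [10, 10, -2, 10, -2]
MOD      [10, 10, -2, 0]
MUL      [10, 10, 0]
OVER     [10, 10, 0, 10]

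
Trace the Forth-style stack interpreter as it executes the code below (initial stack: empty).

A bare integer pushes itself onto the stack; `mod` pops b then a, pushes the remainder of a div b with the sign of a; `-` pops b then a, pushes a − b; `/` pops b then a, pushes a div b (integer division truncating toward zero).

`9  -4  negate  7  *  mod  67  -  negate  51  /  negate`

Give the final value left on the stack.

9      -> 9
-4     -> 9 -4
negate -> 9 4
7      -> 9 4 7
*      -> 9 28
mod    -> 9
67     -> 9 67
-      -> -58
negate -> 58
51     -> 58 51
/      -> 1
negate -> -1

-1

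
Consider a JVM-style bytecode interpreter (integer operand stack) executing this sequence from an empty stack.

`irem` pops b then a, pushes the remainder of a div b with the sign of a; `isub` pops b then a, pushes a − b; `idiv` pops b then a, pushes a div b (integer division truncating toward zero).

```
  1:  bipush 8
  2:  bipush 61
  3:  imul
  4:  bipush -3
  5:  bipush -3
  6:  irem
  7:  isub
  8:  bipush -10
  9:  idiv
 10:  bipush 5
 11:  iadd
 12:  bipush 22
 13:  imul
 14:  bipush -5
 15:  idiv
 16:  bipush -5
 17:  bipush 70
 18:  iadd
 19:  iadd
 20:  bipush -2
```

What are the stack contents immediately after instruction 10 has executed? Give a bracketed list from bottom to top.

bipush 8   → [8]
bipush 61  → [8, 61]
imul       → [488]
bipush -3  → [488, -3]
bipush -3  → [488, -3, -3]
irem       → [488, 0]
isub       → [488]
bipush -10 → [488, -10]
idiv       → [-48]
bipush 5   → [-48, 5]

[-48, 5]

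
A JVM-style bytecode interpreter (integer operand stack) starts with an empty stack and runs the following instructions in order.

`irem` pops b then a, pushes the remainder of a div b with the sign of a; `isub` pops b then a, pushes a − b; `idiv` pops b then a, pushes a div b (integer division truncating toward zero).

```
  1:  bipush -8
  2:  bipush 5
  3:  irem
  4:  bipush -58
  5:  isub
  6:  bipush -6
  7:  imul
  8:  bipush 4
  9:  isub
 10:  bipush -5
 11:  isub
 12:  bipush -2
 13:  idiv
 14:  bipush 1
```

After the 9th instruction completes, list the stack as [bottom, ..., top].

[-334]

bipush -8  -> -8
bipush 5   -> -8 5
irem       -> -3
bipush -58 -> -3 -58
isub       -> 55
bipush -6  -> 55 -6
imul       -> -330
bipush 4   -> -330 4
isub       -> -334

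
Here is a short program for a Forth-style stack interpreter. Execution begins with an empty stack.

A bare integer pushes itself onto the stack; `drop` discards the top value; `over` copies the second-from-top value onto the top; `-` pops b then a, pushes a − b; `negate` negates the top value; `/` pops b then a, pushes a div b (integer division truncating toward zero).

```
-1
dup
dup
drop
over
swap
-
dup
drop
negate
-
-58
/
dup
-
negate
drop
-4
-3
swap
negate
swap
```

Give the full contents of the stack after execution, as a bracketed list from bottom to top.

[4, -3]

-1     → [-1]
dup    → [-1, -1]
dup    → [-1, -1, -1]
drop   → [-1, -1]
over   → [-1, -1, -1]
swap   → [-1, -1, -1]
-      → [-1, 0]
dup    → [-1, 0, 0]
drop   → [-1, 0]
negate → [-1, 0]
-      → [-1]
-58    → [-1, -58]
/      → [0]
dup    → [0, 0]
-      → [0]
negate → [0]
drop   → []
-4     → [-4]
-3     → [-4, -3]
swap   → [-3, -4]
negate → [-3, 4]
swap   → [4, -3]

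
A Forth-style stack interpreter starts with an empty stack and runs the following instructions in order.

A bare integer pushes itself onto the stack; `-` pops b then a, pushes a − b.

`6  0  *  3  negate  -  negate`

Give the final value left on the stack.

-3

6      -> [6]
0      -> [6, 0]
*      -> [0]
3      -> [0, 3]
negate -> [0, -3]
-      -> [3]
negate -> [-3]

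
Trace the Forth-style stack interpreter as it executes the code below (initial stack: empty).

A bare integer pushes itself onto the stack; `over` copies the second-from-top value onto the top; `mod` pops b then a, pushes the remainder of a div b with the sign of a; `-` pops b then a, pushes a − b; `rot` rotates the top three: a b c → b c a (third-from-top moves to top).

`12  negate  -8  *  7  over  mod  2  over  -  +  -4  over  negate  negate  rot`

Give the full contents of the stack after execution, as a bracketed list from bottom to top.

12     : 12
negate : -12
-8     : -12 -8
*      : 96
7      : 96 7
over   : 96 7 96
mod    : 96 7
2      : 96 7 2
over   : 96 7 2 7
-      : 96 7 -5
+      : 96 2
-4     : 96 2 -4
over   : 96 2 -4 2
negate : 96 2 -4 -2
negate : 96 2 -4 2
rot    : 96 -4 2 2

[96, -4, 2, 2]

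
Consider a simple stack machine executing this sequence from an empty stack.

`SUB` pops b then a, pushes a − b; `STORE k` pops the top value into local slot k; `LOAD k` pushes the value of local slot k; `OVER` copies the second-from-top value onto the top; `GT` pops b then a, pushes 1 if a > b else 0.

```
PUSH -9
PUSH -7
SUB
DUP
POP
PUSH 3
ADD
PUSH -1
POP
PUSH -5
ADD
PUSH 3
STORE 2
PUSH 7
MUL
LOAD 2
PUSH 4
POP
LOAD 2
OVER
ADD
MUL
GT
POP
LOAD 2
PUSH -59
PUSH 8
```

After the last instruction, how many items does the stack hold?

PUSH -9  -> -9
PUSH -7  -> -9 -7
SUB      -> -2
DUP      -> -2 -2
POP      -> -2
PUSH 3   -> -2 3
ADD      -> 1
PUSH -1  -> 1 -1
POP      -> 1
PUSH -5  -> 1 -5
ADD      -> -4
PUSH 3   -> -4 3
STORE 2  -> -4
PUSH 7   -> -4 7
MUL      -> -28
LOAD 2   -> -28 3
PUSH 4   -> -28 3 4
POP      -> -28 3
LOAD 2   -> -28 3 3
OVER     -> -28 3 3 3
ADD      -> -28 3 6
MUL      -> -28 18
GT       -> 0
POP      -> (empty)
LOAD 2   -> 3
PUSH -59 -> 3 -59
PUSH 8   -> 3 -59 8

3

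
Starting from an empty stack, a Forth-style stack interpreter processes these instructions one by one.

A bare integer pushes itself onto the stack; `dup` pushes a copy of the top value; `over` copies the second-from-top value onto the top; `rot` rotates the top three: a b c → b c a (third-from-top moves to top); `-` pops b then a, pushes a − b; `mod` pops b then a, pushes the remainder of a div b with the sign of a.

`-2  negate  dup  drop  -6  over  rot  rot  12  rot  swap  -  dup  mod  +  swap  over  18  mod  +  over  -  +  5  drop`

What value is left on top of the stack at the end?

-4

-2     : -2
negate : 2
dup    : 2 2
drop   : 2
-6     : 2 -6
over   : 2 -6 2
rot    : -6 2 2
rot    : 2 2 -6
12     : 2 2 -6 12
rot    : 2 -6 12 2
swap   : 2 -6 2 12
-      : 2 -6 -10
dup    : 2 -6 -10 -10
mod    : 2 -6 0
+      : 2 -6
swap   : -6 2
over   : -6 2 -6
18     : -6 2 -6 18
mod    : -6 2 -6
+      : -6 -4
over   : -6 -4 -6
-      : -6 2
+      : -4
5      : -4 5
drop   : -4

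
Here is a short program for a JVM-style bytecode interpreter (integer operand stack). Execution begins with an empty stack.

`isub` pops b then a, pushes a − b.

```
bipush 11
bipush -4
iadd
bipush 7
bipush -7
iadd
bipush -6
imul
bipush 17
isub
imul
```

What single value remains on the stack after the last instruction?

-119

bipush 11 : 11
bipush -4 : 11 -4
iadd      : 7
bipush 7  : 7 7
bipush -7 : 7 7 -7
iadd      : 7 0
bipush -6 : 7 0 -6
imul      : 7 0
bipush 17 : 7 0 17
isub      : 7 -17
imul      : -119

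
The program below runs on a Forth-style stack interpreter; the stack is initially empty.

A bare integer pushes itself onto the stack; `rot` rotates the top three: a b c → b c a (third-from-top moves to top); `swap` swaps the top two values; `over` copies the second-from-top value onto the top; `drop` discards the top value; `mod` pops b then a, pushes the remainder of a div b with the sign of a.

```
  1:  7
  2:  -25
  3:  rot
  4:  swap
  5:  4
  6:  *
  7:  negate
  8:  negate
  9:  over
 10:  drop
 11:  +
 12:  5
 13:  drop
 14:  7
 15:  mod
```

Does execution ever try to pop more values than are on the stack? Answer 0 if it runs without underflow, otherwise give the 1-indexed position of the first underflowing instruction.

3

7   -> 7
-25 -> 7 -25
rot  — needs 3 operands, stack has 2 → underflow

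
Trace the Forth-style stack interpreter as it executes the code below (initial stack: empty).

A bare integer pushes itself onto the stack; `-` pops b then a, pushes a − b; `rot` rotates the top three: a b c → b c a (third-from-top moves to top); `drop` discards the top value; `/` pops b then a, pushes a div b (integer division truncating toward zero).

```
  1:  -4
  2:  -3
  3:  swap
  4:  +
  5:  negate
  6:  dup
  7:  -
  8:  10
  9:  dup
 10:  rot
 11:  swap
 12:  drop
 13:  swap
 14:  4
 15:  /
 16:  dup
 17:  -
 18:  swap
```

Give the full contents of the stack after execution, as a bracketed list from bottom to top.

-4     -> -4
-3     -> -4 -3
swap   -> -3 -4
+      -> -7
negate -> 7
dup    -> 7 7
-      -> 0
10     -> 0 10
dup    -> 0 10 10
rot    -> 10 10 0
swap   -> 10 0 10
drop   -> 10 0
swap   -> 0 10
4      -> 0 10 4
/      -> 0 2
dup    -> 0 2 2
-      -> 0 0
swap   -> 0 0

[0, 0]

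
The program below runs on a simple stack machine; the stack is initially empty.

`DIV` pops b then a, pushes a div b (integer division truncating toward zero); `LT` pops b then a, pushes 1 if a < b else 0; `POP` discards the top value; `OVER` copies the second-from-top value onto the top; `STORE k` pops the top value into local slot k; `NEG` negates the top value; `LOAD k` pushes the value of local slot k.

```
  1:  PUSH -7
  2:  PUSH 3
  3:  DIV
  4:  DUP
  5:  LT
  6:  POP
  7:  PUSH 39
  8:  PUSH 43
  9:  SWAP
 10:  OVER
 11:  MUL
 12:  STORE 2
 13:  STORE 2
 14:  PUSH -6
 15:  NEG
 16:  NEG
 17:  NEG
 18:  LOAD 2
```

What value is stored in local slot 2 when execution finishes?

PUSH -7  [-7]
PUSH 3   [-7, 3]
DIV      [-2]
DUP      [-2, -2]
LT       [0]
POP      []
PUSH 39  [39]
PUSH 43  [39, 43]
SWAP     [43, 39]
OVER     [43, 39, 43]
MUL      [43, 1677]
STORE 2  [43]
STORE 2  []
PUSH -6  [-6]
NEG      [6]
NEG      [-6]
NEG      [6]
LOAD 2   [6, 43]

43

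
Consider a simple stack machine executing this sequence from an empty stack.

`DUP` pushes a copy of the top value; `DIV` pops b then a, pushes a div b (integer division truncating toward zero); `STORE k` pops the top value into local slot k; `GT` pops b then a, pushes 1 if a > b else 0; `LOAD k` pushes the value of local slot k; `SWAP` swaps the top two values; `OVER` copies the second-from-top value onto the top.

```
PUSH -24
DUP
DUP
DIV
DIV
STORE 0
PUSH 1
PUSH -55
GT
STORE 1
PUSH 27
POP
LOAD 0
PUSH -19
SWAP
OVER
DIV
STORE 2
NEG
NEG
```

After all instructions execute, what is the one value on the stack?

PUSH -24 -> [-24]
DUP      -> [-24, -24]
DUP      -> [-24, -24, -24]
DIV      -> [-24, 1]
DIV      -> [-24]
STORE 0  -> []
PUSH 1   -> [1]
PUSH -55 -> [1, -55]
GT       -> [1]
STORE 1  -> []
PUSH 27  -> [27]
POP      -> []
LOAD 0   -> [-24]
PUSH -19 -> [-24, -19]
SWAP     -> [-19, -24]
OVER     -> [-19, -24, -19]
DIV      -> [-19, 1]
STORE 2  -> [-19]
NEG      -> [19]
NEG      -> [-19]

-19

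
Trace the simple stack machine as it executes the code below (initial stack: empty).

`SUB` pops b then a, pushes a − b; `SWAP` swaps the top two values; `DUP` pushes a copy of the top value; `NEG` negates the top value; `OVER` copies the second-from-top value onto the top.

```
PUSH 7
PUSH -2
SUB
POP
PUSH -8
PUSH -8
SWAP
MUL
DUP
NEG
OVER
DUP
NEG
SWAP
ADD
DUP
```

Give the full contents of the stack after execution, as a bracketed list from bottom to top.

[64, -64, 0, 0]

PUSH 7   [7]
PUSH -2  [7, -2]
SUB      [9]
POP      []
PUSH -8  [-8]
PUSH -8  [-8, -8]
SWAP     [-8, -8]
MUL      [64]
DUP      [64, 64]
NEG      [64, -64]
OVER     [64, -64, 64]
DUP      [64, -64, 64, 64]
NEG      [64, -64, 64, -64]
SWAP     [64, -64, -64, 64]
ADD      [64, -64, 0]
DUP      [64, -64, 0, 0]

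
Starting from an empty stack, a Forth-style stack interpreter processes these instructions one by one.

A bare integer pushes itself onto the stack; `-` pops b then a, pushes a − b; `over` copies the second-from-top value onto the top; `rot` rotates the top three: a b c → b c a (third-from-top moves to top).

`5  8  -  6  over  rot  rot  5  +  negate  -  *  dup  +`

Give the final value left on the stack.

-48

5       [5]
8       [5, 8]
-       [-3]
6       [-3, 6]
over    [-3, 6, -3]
rot     [6, -3, -3]
rot     [-3, -3, 6]
5       [-3, -3, 6, 5]
+       [-3, -3, 11]
negate  [-3, -3, -11]
-       [-3, 8]
*       [-24]
dup     [-24, -24]
+       [-48]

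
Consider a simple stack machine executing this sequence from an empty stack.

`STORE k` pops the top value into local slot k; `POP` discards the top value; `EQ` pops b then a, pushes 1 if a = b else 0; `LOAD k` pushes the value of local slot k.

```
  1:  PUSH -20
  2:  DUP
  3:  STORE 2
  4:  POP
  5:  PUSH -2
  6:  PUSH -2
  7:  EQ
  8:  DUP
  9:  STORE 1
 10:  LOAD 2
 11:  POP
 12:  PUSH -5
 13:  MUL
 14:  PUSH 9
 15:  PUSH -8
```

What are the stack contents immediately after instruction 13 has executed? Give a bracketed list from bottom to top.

PUSH -20 -> [-20]
DUP      -> [-20, -20]
STORE 2  -> [-20]
POP      -> []
PUSH -2  -> [-2]
PUSH -2  -> [-2, -2]
EQ       -> [1]
DUP      -> [1, 1]
STORE 1  -> [1]
LOAD 2   -> [1, -20]
POP      -> [1]
PUSH -5  -> [1, -5]
MUL      -> [-5]

[-5]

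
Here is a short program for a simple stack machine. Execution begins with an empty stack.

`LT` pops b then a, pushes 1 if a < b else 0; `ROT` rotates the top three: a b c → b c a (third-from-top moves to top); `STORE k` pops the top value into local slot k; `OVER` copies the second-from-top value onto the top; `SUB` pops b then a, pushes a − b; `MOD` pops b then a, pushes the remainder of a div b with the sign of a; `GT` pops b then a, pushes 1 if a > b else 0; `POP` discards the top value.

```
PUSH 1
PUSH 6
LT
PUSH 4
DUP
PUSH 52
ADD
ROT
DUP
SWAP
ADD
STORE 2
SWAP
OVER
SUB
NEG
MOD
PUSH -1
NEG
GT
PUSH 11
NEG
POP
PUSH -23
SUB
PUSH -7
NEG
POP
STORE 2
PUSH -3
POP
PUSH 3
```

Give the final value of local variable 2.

PUSH 1   -> 1
PUSH 6   -> 1 6
LT       -> 1
PUSH 4   -> 1 4
DUP      -> 1 4 4
PUSH 52  -> 1 4 4 52
ADD      -> 1 4 56
ROT      -> 4 56 1
DUP      -> 4 56 1 1
SWAP     -> 4 56 1 1
ADD      -> 4 56 2
STORE 2  -> 4 56
SWAP     -> 56 4
OVER     -> 56 4 56
SUB      -> 56 -52
NEG      -> 56 52
MOD      -> 4
PUSH -1  -> 4 -1
NEG      -> 4 1
GT       -> 1
PUSH 11  -> 1 11
NEG      -> 1 -11
POP      -> 1
PUSH -23 -> 1 -23
SUB      -> 24
PUSH -7  -> 24 -7
NEG      -> 24 7
POP      -> 24
STORE 2  -> (empty)
PUSH -3  -> -3
POP      -> (empty)
PUSH 3   -> 3

24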